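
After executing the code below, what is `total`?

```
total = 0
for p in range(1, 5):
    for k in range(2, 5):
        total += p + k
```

66

p=1,k=2: total = 0+3 = 3
p=1,k=3: total = 3+4 = 7
p=1,k=4: total = 7+5 = 12
p=2,k=2: total = 12+4 = 16
p=2,k=3: total = 16+5 = 21
p=2,k=4: total = 21+6 = 27
p=3,k=2: total = 27+5 = 32
p=3,k=3: total = 32+6 = 38
p=3,k=4: total = 38+7 = 45
p=4,k=2: total = 45+6 = 51
p=4,k=3: total = 51+7 = 58
p=4,k=4: total = 58+8 = 66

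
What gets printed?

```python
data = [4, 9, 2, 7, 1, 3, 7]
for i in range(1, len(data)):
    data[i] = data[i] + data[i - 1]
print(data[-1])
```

33

i=1: data[1] = 9+4 = 13 → [4, 13, 2, 7, 1, 3, 7]
i=2: data[2] = 2+13 = 15 → [4, 13, 15, 7, 1, 3, 7]
i=3: data[3] = 7+15 = 22 → [4, 13, 15, 22, 1, 3, 7]
i=4: data[4] = 1+22 = 23 → [4, 13, 15, 22, 23, 3, 7]
i=5: data[5] = 3+23 = 26 → [4, 13, 15, 22, 23, 26, 7]
i=6: data[6] = 7+26 = 33 → [4, 13, 15, 22, 23, 26, 33]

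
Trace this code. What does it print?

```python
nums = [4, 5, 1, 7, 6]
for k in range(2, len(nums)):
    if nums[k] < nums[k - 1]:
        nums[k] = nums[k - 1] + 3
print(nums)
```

[4, 5, 8, 11, 14]

k=2: 1<5, nums[2] = 5+3 = 8 → [4, 5, 8, 7, 6]
k=3: 7<8, nums[3] = 8+3 = 11 → [4, 5, 8, 11, 6]
k=4: 6<11, nums[4] = 11+3 = 14 → [4, 5, 8, 11, 14]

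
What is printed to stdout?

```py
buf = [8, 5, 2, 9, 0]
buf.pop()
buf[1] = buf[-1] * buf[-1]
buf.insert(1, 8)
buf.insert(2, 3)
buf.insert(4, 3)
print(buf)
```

pop() removes 0 → [8, 5, 2, 9]
buf[1] = buf[-1]*buf[-1] = 9*9 = 81 → [8, 81, 2, 9]
insert 8 at 1 → [8, 8, 81, 2, 9]
insert 3 at 2 → [8, 8, 3, 81, 2, 9]
insert 3 at 4 → [8, 8, 3, 81, 3, 2, 9]

[8, 8, 3, 81, 3, 2, 9]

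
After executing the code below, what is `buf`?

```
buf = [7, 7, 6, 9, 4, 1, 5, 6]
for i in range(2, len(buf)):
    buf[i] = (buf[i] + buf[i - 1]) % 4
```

[7, 7, 1, 2, 2, 3, 0, 2]

i=2: buf[2] = (6+7)%4 = 1 → [7, 7, 1, 9, 4, 1, 5, 6]
i=3: buf[3] = (9+1)%4 = 2 → [7, 7, 1, 2, 4, 1, 5, 6]
i=4: buf[4] = (4+2)%4 = 2 → [7, 7, 1, 2, 2, 1, 5, 6]
i=5: buf[5] = (1+2)%4 = 3 → [7, 7, 1, 2, 2, 3, 5, 6]
i=6: buf[6] = (5+3)%4 = 0 → [7, 7, 1, 2, 2, 3, 0, 6]
i=7: buf[7] = (6+0)%4 = 2 → [7, 7, 1, 2, 2, 3, 0, 2]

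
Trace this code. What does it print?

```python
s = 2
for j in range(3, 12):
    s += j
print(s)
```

65

j=3: s = 2+3 = 5
j=4: s = 5+4 = 9
j=5: s = 9+5 = 14
j=6: s = 14+6 = 20
j=7: s = 20+7 = 27
j=8: s = 27+8 = 35
j=9: s = 35+9 = 44
j=10: s = 44+10 = 54
j=11: s = 54+11 = 65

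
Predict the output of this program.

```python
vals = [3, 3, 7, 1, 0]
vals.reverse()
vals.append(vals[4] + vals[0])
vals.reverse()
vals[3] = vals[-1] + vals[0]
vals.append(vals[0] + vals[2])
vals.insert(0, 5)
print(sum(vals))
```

24

reverse → [0, 1, 7, 3, 3]
append vals[4]+vals[0] = 3+0 = 3 → [0, 1, 7, 3, 3, 3]
reverse → [3, 3, 3, 7, 1, 0]
vals[3] = vals[-1]+vals[0] = 0+3 = 3 → [3, 3, 3, 3, 1, 0]
append vals[0]+vals[2] = 3+3 = 6 → [3, 3, 3, 3, 1, 0, 6]
insert 5 at 0 → [5, 3, 3, 3, 3, 1, 0, 6]
sum = 24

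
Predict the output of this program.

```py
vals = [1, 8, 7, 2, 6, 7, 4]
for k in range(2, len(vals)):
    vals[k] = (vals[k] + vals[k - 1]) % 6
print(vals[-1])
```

4

k=2: vals[2] = (7+8)%6 = 3 → [1, 8, 3, 2, 6, 7, 4]
k=3: vals[3] = (2+3)%6 = 5 → [1, 8, 3, 5, 6, 7, 4]
k=4: vals[4] = (6+5)%6 = 5 → [1, 8, 3, 5, 5, 7, 4]
k=5: vals[5] = (7+5)%6 = 0 → [1, 8, 3, 5, 5, 0, 4]
k=6: vals[6] = (4+0)%6 = 4 → [1, 8, 3, 5, 5, 0, 4]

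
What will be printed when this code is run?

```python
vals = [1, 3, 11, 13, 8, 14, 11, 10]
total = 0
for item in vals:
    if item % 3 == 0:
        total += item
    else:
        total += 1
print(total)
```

item=1: not %3==0, total = 0+1 = 1
item=3: %3==0, total = 1+3 = 4
item=11: not %3==0, total = 4+1 = 5
item=13: not %3==0, total = 5+1 = 6
item=8: not %3==0, total = 6+1 = 7
item=14: not %3==0, total = 7+1 = 8
item=11: not %3==0, total = 8+1 = 9
item=10: not %3==0, total = 9+1 = 10

10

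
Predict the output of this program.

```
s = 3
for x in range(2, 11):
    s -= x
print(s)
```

x=2: s = 3-2 = 1
x=3: s = 1-3 = -2
x=4: s = (-2)-4 = -6
x=5: s = (-6)-5 = -11
x=6: s = (-11)-6 = -17
x=7: s = (-17)-7 = -24
x=8: s = (-24)-8 = -32
x=9: s = (-32)-9 = -41
x=10: s = (-41)-10 = -51

-51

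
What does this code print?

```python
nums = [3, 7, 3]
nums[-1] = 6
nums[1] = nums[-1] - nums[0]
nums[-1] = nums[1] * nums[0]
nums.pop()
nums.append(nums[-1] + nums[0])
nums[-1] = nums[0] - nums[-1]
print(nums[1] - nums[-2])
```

0

nums[-1] = 6 → [3, 7, 6]
nums[1] = nums[-1]-nums[0] = 6-3 = 3 → [3, 3, 6]
nums[-1] = nums[1]*nums[0] = 3*3 = 9 → [3, 3, 9]
pop() removes 9 → [3, 3]
append nums[-1]+nums[0] = 3+3 = 6 → [3, 3, 6]
nums[-1] = nums[0]-nums[-1] = 3-6 = -3 → [3, 3, -3]
nums[1]-nums[-2] = 3-3 = 0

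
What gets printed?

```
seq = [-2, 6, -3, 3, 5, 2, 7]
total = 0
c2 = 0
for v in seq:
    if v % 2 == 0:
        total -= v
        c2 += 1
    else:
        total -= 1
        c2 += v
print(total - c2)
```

v=-2: even, total = 0-(-2) = 2; c2=1
v=6: even, total = 2-6 = -4; c2=2
v=-3: not even, total = (-4)-1 = -5; c2=-1
v=3: not even, total = (-5)-1 = -6; c2=2
v=5: not even, total = (-6)-1 = -7; c2=7
v=2: even, total = (-7)-2 = -9; c2=8
v=7: not even, total = (-9)-1 = -10; c2=15
total-c2 = (-10)-15 = -25

-25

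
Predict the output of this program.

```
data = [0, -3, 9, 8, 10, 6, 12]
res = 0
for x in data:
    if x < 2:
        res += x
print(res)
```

x=0: <2, res = 0+0 = 0
x=-3: <2, res = 0+(-3) = -3
x=9: not <2
x=8: not <2
x=10: not <2
x=6: not <2
x=12: not <2

-3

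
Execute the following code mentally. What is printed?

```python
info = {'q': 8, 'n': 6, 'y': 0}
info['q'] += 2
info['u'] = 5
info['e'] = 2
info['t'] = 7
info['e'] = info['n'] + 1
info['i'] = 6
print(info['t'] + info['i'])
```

info['q'] = 8+2 = 10 → {'q': 10, 'n': 6, 'y': 0}
info['u'] = 5 → {'q': 10, 'n': 6, 'y': 0, 'u': 5}
info['e'] = 2 → {'q': 10, 'n': 6, 'y': 0, 'u': 5, 'e': 2}
info['t'] = 7 → {'q': 10, 'n': 6, 'y': 0, 'u': 5, 'e': 2, 't': 7}
info['e'] = info['n']+1 = 7 → {'q': 10, 'n': 6, 'y': 0, 'u': 5, 'e': 7, 't': 7}
info['i'] = 6 → {'q': 10, 'n': 6, 'y': 0, 'u': 5, 'e': 7, 't': 7, 'i': 6}
info['t']+info['i'] = 7+6 = 13

13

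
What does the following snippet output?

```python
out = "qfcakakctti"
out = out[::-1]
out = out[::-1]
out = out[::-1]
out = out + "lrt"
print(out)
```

reverse → 'ittckakacfq'
reverse → 'qfcakakctti'
reverse → 'ittckakacfq'
+ 'lrt' → 'ittckakacfqlrt'

ittckakacfqlrt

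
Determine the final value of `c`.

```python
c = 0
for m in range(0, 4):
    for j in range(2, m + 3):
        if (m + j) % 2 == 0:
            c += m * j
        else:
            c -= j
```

m=0,j=2: even sum, c = 0+0 = 0
m=1,j=2: odd sum, c = 0-2 = -2
m=1,j=3: even sum, c = (-2)+3 = 1
m=2,j=2: even sum, c = 1+4 = 5
m=2,j=3: odd sum, c = 5-3 = 2
m=2,j=4: even sum, c = 2+8 = 10
m=3,j=2: odd sum, c = 10-2 = 8
m=3,j=3: even sum, c = 8+9 = 17
m=3,j=4: odd sum, c = 17-4 = 13
m=3,j=5: even sum, c = 13+15 = 28

28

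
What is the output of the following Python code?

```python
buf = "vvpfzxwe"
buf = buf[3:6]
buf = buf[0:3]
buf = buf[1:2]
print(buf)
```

z

slice [3:6] → 'fzx'
slice [0:3] → 'fzx'
slice [1:2] → 'z'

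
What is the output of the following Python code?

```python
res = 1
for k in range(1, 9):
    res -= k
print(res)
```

-35

k=1: res = 1-1 = 0
k=2: res = 0-2 = -2
k=3: res = (-2)-3 = -5
k=4: res = (-5)-4 = -9
k=5: res = (-9)-5 = -14
k=6: res = (-14)-6 = -20
k=7: res = (-20)-7 = -27
k=8: res = (-27)-8 = -35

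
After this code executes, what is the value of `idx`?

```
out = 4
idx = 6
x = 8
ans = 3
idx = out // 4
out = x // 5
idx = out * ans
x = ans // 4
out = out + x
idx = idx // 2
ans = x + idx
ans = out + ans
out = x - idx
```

1

idx = 4//4 = 1
out = 8//5 = 1
idx = 1*3 = 3
x = 3//4 = 0
out = 1+0 = 1
idx = 3//2 = 1
ans = 0+1 = 1
ans = 1+1 = 2
out = 0-1 = -1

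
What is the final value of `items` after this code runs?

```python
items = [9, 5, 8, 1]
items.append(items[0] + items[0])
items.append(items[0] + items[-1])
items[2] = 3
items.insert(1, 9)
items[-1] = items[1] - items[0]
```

append items[0]+items[0] = 9+9 = 18 → [9, 5, 8, 1, 18]
append items[0]+items[-1] = 9+18 = 27 → [9, 5, 8, 1, 18, 27]
items[2] = 3 → [9, 5, 3, 1, 18, 27]
insert 9 at 1 → [9, 9, 5, 3, 1, 18, 27]
items[-1] = items[1]-items[0] = 9-9 = 0 → [9, 9, 5, 3, 1, 18, 0]

[9, 9, 5, 3, 1, 18, 0]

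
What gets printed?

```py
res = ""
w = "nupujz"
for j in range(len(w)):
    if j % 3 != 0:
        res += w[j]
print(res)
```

j=0: skip
j=1: add 'u' → 'u'
j=2: add 'p' → 'up'
j=3: skip
j=4: add 'j' → 'upj'
j=5: add 'z' → 'upjz'

upjz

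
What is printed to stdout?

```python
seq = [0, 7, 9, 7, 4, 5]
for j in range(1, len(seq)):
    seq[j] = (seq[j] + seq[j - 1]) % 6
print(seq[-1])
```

2

j=1: seq[1] = (7+0)%6 = 1 → [0, 1, 9, 7, 4, 5]
j=2: seq[2] = (9+1)%6 = 4 → [0, 1, 4, 7, 4, 5]
j=3: seq[3] = (7+4)%6 = 5 → [0, 1, 4, 5, 4, 5]
j=4: seq[4] = (4+5)%6 = 3 → [0, 1, 4, 5, 3, 5]
j=5: seq[5] = (5+3)%6 = 2 → [0, 1, 4, 5, 3, 2]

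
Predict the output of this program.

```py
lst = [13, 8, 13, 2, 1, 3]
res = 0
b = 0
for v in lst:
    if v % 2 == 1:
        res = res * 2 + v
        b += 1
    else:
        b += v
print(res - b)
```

v=13: odd, res = 0*2+13 = 13; b=1
v=8: not odd; b=9
v=13: odd, res = 13*2+13 = 39; b=10
v=2: not odd; b=12
v=1: odd, res = 39*2+1 = 79; b=13
v=3: odd, res = 79*2+3 = 161; b=14
res-b = 161-14 = 147

147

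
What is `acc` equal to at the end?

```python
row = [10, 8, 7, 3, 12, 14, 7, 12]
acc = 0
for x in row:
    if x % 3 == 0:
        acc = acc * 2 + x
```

x=10: not %3==0
x=8: not %3==0
x=7: not %3==0
x=3: %3==0, acc = 0*2+3 = 3
x=12: %3==0, acc = 3*2+12 = 18
x=14: not %3==0
x=7: not %3==0
x=12: %3==0, acc = 18*2+12 = 48

48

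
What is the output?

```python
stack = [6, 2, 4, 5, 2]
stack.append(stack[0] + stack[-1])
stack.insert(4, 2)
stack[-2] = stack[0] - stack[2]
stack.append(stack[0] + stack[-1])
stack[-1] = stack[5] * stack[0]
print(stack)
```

append stack[0]+stack[-1] = 6+2 = 8 → [6, 2, 4, 5, 2, 8]
insert 2 at 4 → [6, 2, 4, 5, 2, 2, 8]
stack[-2] = stack[0]-stack[2] = 6-4 = 2 → [6, 2, 4, 5, 2, 2, 8]
append stack[0]+stack[-1] = 6+8 = 14 → [6, 2, 4, 5, 2, 2, 8, 14]
stack[-1] = stack[5]*stack[0] = 2*6 = 12 → [6, 2, 4, 5, 2, 2, 8, 12]

[6, 2, 4, 5, 2, 2, 8, 12]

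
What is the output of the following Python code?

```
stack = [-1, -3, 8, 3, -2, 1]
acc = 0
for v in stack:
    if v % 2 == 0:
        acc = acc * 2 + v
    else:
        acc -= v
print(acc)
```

23

v=-1: not even, acc = 0-(-1) = 1
v=-3: not even, acc = 1-(-3) = 4
v=8: even, acc = 4*2+8 = 16
v=3: not even, acc = 16-3 = 13
v=-2: even, acc = 13*2+(-2) = 24
v=1: not even, acc = 24-1 = 23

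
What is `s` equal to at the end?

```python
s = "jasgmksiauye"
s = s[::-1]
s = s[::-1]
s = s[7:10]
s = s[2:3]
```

'u'

reverse → 'eyuaiskmgsaj'
reverse → 'jasgmksiauye'
slice [7:10] → 'iau'
slice [2:3] → 'u'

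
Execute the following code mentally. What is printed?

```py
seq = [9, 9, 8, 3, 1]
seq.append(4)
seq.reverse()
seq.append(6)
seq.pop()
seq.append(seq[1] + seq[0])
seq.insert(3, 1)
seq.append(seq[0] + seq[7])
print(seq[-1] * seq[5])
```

81

append 4 → [9, 9, 8, 3, 1, 4]
reverse → [4, 1, 3, 8, 9, 9]
append 6 → [4, 1, 3, 8, 9, 9, 6]
pop() removes 6 → [4, 1, 3, 8, 9, 9]
append seq[1]+seq[0] = 1+4 = 5 → [4, 1, 3, 8, 9, 9, 5]
insert 1 at 3 → [4, 1, 3, 1, 8, 9, 9, 5]
append seq[0]+seq[7] = 4+5 = 9 → [4, 1, 3, 1, 8, 9, 9, 5, 9]
seq[-1]*seq[5] = 9*9 = 81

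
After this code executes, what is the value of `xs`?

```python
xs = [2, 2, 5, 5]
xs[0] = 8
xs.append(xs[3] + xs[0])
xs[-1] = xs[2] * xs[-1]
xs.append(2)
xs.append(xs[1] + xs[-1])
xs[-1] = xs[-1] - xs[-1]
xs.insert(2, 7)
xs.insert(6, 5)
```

[8, 2, 7, 5, 5, 65, 5, 2, 0]

xs[0] = 8 → [8, 2, 5, 5]
append xs[3]+xs[0] = 5+8 = 13 → [8, 2, 5, 5, 13]
xs[-1] = xs[2]*xs[-1] = 5*13 = 65 → [8, 2, 5, 5, 65]
append 2 → [8, 2, 5, 5, 65, 2]
append xs[1]+xs[-1] = 2+2 = 4 → [8, 2, 5, 5, 65, 2, 4]
xs[-1] = xs[-1]-xs[-1] = 4-4 = 0 → [8, 2, 5, 5, 65, 2, 0]
insert 7 at 2 → [8, 2, 7, 5, 5, 65, 2, 0]
insert 5 at 6 → [8, 2, 7, 5, 5, 65, 5, 2, 0]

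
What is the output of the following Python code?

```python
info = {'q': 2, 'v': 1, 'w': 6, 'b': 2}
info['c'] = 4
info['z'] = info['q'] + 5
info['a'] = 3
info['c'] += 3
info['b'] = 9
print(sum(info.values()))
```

info['c'] = 4 → {'q': 2, 'v': 1, 'w': 6, 'b': 2, 'c': 4}
info['z'] = info['q']+5 = 7 → {'q': 2, 'v': 1, 'w': 6, 'b': 2, 'c': 4, 'z': 7}
info['a'] = 3 → {'q': 2, 'v': 1, 'w': 6, 'b': 2, 'c': 4, 'z': 7, 'a': 3}
info['c'] = 4+3 = 7 → {'q': 2, 'v': 1, 'w': 6, 'b': 2, 'c': 7, 'z': 7, 'a': 3}
info['b'] = 9 → {'q': 2, 'v': 1, 'w': 6, 'b': 9, 'c': 7, 'z': 7, 'a': 3}
sum of values = 35

35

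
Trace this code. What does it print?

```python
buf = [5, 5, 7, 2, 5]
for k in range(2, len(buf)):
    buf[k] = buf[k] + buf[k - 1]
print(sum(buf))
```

55

k=2: buf[2] = 7+5 = 12 → [5, 5, 12, 2, 5]
k=3: buf[3] = 2+12 = 14 → [5, 5, 12, 14, 5]
k=4: buf[4] = 5+14 = 19 → [5, 5, 12, 14, 19]
sum = 55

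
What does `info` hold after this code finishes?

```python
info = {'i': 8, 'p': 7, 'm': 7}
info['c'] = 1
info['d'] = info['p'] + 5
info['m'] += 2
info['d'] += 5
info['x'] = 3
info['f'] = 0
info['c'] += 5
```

info['c'] = 1 → {'i': 8, 'p': 7, 'm': 7, 'c': 1}
info['d'] = info['p']+5 = 12 → {'i': 8, 'p': 7, 'm': 7, 'c': 1, 'd': 12}
info['m'] = 7+2 = 9 → {'i': 8, 'p': 7, 'm': 9, 'c': 1, 'd': 12}
info['d'] = 12+5 = 17 → {'i': 8, 'p': 7, 'm': 9, 'c': 1, 'd': 17}
info['x'] = 3 → {'i': 8, 'p': 7, 'm': 9, 'c': 1, 'd': 17, 'x': 3}
info['f'] = 0 → {'i': 8, 'p': 7, 'm': 9, 'c': 1, 'd': 17, 'x': 3, 'f': 0}
info['c'] = 1+5 = 6 → {'i': 8, 'p': 7, 'm': 9, 'c': 6, 'd': 17, 'x': 3, 'f': 0}

{'i': 8, 'p': 7, 'm': 9, 'c': 6, 'd': 17, 'x': 3, 'f': 0}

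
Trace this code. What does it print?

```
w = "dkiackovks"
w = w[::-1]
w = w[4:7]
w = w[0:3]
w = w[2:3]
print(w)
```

reverse → 'skvokcaikd'
slice [4:7] → 'kca'
slice [0:3] → 'kca'
slice [2:3] → 'a'

a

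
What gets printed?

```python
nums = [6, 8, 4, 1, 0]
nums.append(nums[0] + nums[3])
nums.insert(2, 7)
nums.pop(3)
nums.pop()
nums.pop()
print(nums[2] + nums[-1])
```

8

append nums[0]+nums[3] = 6+1 = 7 → [6, 8, 4, 1, 0, 7]
insert 7 at 2 → [6, 8, 7, 4, 1, 0, 7]
pop(3) removes 4 → [6, 8, 7, 1, 0, 7]
pop() removes 7 → [6, 8, 7, 1, 0]
pop() removes 0 → [6, 8, 7, 1]
nums[2]+nums[-1] = 7+1 = 8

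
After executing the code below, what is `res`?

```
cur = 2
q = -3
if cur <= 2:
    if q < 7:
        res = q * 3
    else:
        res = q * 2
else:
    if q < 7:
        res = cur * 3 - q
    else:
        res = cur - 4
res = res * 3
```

cur=2, q=-3
cur <= 2 is True; q < 7 is True
→ res = q * 3 = -9
res = (-9)*3 = -27

-27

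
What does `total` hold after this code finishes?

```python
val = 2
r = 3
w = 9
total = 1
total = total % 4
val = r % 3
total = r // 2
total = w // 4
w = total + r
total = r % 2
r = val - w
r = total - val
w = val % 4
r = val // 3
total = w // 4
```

0

total = 1%4 = 1
val = 3%3 = 0
total = 3//2 = 1
total = 9//4 = 2
w = 2+3 = 5
total = 3%2 = 1
r = 0-5 = -5
r = 1-0 = 1
w = 0%4 = 0
r = 0//3 = 0
total = 0//4 = 0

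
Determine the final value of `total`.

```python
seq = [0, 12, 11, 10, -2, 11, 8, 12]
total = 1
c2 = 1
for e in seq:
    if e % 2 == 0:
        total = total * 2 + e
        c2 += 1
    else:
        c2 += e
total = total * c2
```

e=0: even, total = 1*2+0 = 2; c2=2
e=12: even, total = 2*2+12 = 16; c2=3
e=11: not even; c2=14
e=10: even, total = 16*2+10 = 42; c2=15
e=-2: even, total = 42*2+(-2) = 82; c2=16
e=11: not even; c2=27
e=8: even, total = 82*2+8 = 172; c2=28
e=12: even, total = 172*2+12 = 356; c2=29
total*c2 = 356*29 = 10324

10324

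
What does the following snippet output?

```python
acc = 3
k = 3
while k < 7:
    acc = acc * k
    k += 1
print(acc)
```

1080

k=3: acc = 3*3 = 9
k=4: acc = 9*4 = 36
k=5: acc = 36*5 = 180
k=6: acc = 180*6 = 1080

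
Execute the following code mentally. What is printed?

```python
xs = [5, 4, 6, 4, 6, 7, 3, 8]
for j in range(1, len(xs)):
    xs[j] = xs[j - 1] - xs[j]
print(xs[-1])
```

j=1: xs[1] = 5-4 = 1 → [5, 1, 6, 4, 6, 7, 3, 8]
j=2: xs[2] = 1-6 = -5 → [5, 1, -5, 4, 6, 7, 3, 8]
j=3: xs[3] = (-5)-4 = -9 → [5, 1, -5, -9, 6, 7, 3, 8]
j=4: xs[4] = (-9)-6 = -15 → [5, 1, -5, -9, -15, 7, 3, 8]
j=5: xs[5] = (-15)-7 = -22 → [5, 1, -5, -9, -15, -22, 3, 8]
j=6: xs[6] = (-22)-3 = -25 → [5, 1, -5, -9, -15, -22, -25, 8]
j=7: xs[7] = (-25)-8 = -33 → [5, 1, -5, -9, -15, -22, -25, -33]

-33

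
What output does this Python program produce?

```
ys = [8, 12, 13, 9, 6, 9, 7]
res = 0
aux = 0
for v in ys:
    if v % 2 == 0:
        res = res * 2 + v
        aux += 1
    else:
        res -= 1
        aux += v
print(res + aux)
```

v=8: even, res = 0*2+8 = 8; aux=1
v=12: even, res = 8*2+12 = 28; aux=2
v=13: not even, res = 28-1 = 27; aux=15
v=9: not even, res = 27-1 = 26; aux=24
v=6: even, res = 26*2+6 = 58; aux=25
v=9: not even, res = 58-1 = 57; aux=34
v=7: not even, res = 57-1 = 56; aux=41
res+aux = 56+41 = 97

97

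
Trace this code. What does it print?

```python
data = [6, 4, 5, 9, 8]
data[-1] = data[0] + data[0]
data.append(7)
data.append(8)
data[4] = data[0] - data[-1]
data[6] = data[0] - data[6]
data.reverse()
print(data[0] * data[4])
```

-10

data[-1] = data[0]+data[0] = 6+6 = 12 → [6, 4, 5, 9, 12]
append 7 → [6, 4, 5, 9, 12, 7]
append 8 → [6, 4, 5, 9, 12, 7, 8]
data[4] = data[0]-data[-1] = 6-8 = -2 → [6, 4, 5, 9, -2, 7, 8]
data[6] = data[0]-data[6] = 6-8 = -2 → [6, 4, 5, 9, -2, 7, -2]
reverse → [-2, 7, -2, 9, 5, 4, 6]
data[0]*data[4] = (-2)*5 = -10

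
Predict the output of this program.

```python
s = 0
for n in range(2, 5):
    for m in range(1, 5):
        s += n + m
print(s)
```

n=2,m=1: s = 0+3 = 3
n=2,m=2: s = 3+4 = 7
n=2,m=3: s = 7+5 = 12
n=2,m=4: s = 12+6 = 18
n=3,m=1: s = 18+4 = 22
n=3,m=2: s = 22+5 = 27
n=3,m=3: s = 27+6 = 33
n=3,m=4: s = 33+7 = 40
n=4,m=1: s = 40+5 = 45
n=4,m=2: s = 45+6 = 51
n=4,m=3: s = 51+7 = 58
n=4,m=4: s = 58+8 = 66

66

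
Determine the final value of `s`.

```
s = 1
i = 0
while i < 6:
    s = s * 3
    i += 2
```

27

i=0: s = 1*3 = 3
i=2: s = 3*3 = 9
i=4: s = 9*3 = 27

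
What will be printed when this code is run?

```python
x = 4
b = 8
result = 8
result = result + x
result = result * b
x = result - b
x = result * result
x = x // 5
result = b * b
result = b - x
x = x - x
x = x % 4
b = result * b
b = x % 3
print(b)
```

result = 8+4 = 12
result = 12*8 = 96
x = 96-8 = 88
x = 96*96 = 9216
x = 9216//5 = 1843
result = 8*8 = 64
result = 8-1843 = -1835
x = 1843-1843 = 0
x = 0%4 = 0
b = (-1835)*8 = -14680
b = 0%3 = 0

0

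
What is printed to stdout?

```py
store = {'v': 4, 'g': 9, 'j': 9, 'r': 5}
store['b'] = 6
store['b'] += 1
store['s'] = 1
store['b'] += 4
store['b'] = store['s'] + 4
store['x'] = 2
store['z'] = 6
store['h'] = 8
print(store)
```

store['b'] = 6 → {'v': 4, 'g': 9, 'j': 9, 'r': 5, 'b': 6}
store['b'] = 6+1 = 7 → {'v': 4, 'g': 9, 'j': 9, 'r': 5, 'b': 7}
store['s'] = 1 → {'v': 4, 'g': 9, 'j': 9, 'r': 5, 'b': 7, 's': 1}
store['b'] = 7+4 = 11 → {'v': 4, 'g': 9, 'j': 9, 'r': 5, 'b': 11, 's': 1}
store['b'] = store['s']+4 = 5 → {'v': 4, 'g': 9, 'j': 9, 'r': 5, 'b': 5, 's': 1}
store['x'] = 2 → {'v': 4, 'g': 9, 'j': 9, 'r': 5, 'b': 5, 's': 1, 'x': 2}
store['z'] = 6 → {'v': 4, 'g': 9, 'j': 9, 'r': 5, 'b': 5, 's': 1, 'x': 2, 'z': 6}
store['h'] = 8 → {'v': 4, 'g': 9, 'j': 9, 'r': 5, 'b': 5, 's': 1, 'x': 2, 'z': 6, 'h': 8}

{'v': 4, 'g': 9, 'j': 9, 'r': 5, 'b': 5, 's': 1, 'x': 2, 'z': 6, 'h': 8}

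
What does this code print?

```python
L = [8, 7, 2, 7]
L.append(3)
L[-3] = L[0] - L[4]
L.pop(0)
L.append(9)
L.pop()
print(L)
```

append 3 → [8, 7, 2, 7, 3]
L[-3] = L[0]-L[4] = 8-3 = 5 → [8, 7, 5, 7, 3]
pop(0) removes 8 → [7, 5, 7, 3]
append 9 → [7, 5, 7, 3, 9]
pop() removes 9 → [7, 5, 7, 3]

[7, 5, 7, 3]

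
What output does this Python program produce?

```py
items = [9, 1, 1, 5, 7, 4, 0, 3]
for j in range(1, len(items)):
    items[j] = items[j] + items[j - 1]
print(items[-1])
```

j=1: items[1] = 1+9 = 10 → [9, 10, 1, 5, 7, 4, 0, 3]
j=2: items[2] = 1+10 = 11 → [9, 10, 11, 5, 7, 4, 0, 3]
j=3: items[3] = 5+11 = 16 → [9, 10, 11, 16, 7, 4, 0, 3]
j=4: items[4] = 7+16 = 23 → [9, 10, 11, 16, 23, 4, 0, 3]
j=5: items[5] = 4+23 = 27 → [9, 10, 11, 16, 23, 27, 0, 3]
j=6: items[6] = 0+27 = 27 → [9, 10, 11, 16, 23, 27, 27, 3]
j=7: items[7] = 3+27 = 30 → [9, 10, 11, 16, 23, 27, 27, 30]

30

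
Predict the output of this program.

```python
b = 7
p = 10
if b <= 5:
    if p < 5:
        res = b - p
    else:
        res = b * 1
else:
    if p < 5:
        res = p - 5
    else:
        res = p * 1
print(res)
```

b=7, p=10
b <= 5 is False; p < 5 is False
→ res = p * 1 = 10

10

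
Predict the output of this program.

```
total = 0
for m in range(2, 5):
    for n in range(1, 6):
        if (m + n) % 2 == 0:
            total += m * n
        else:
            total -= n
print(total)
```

39

m=2,n=1: odd sum, total = 0-1 = -1
m=2,n=2: even sum, total = (-1)+4 = 3
m=2,n=3: odd sum, total = 3-3 = 0
m=2,n=4: even sum, total = 0+8 = 8
m=2,n=5: odd sum, total = 8-5 = 3
m=3,n=1: even sum, total = 3+3 = 6
m=3,n=2: odd sum, total = 6-2 = 4
m=3,n=3: even sum, total = 4+9 = 13
m=3,n=4: odd sum, total = 13-4 = 9
m=3,n=5: even sum, total = 9+15 = 24
m=4,n=1: odd sum, total = 24-1 = 23
m=4,n=2: even sum, total = 23+8 = 31
m=4,n=3: odd sum, total = 31-3 = 28
m=4,n=4: even sum, total = 28+16 = 44
m=4,n=5: odd sum, total = 44-5 = 39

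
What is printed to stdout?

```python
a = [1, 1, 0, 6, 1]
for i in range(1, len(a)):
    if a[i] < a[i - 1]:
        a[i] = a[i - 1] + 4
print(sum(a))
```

i=1: 1>=1, unchanged → [1, 1, 0, 6, 1]
i=2: 0<1, a[2] = 1+4 = 5 → [1, 1, 5, 6, 1]
i=3: 6>=5, unchanged → [1, 1, 5, 6, 1]
i=4: 1<6, a[4] = 6+4 = 10 → [1, 1, 5, 6, 10]
sum = 23

23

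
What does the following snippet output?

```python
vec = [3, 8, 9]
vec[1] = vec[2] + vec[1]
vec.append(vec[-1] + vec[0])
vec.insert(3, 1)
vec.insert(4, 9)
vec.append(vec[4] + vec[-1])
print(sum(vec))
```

72

vec[1] = vec[2]+vec[1] = 9+8 = 17 → [3, 17, 9]
append vec[-1]+vec[0] = 9+3 = 12 → [3, 17, 9, 12]
insert 1 at 3 → [3, 17, 9, 1, 12]
insert 9 at 4 → [3, 17, 9, 1, 9, 12]
append vec[4]+vec[-1] = 9+12 = 21 → [3, 17, 9, 1, 9, 12, 21]
sum = 72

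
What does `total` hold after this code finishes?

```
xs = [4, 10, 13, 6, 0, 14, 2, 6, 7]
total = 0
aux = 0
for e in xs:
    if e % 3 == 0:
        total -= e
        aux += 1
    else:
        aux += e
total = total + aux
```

e=4: not %3==0; aux=4
e=10: not %3==0; aux=14
e=13: not %3==0; aux=27
e=6: %3==0, total = 0-6 = -6; aux=28
e=0: %3==0, total = (-6)-0 = -6; aux=29
e=14: not %3==0; aux=43
e=2: not %3==0; aux=45
e=6: %3==0, total = (-6)-6 = -12; aux=46
e=7: not %3==0; aux=53
total+aux = (-12)+53 = 41

41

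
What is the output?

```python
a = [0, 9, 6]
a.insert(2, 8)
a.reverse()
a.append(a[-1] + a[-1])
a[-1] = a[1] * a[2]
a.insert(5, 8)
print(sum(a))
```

103

insert 8 at 2 → [0, 9, 8, 6]
reverse → [6, 8, 9, 0]
append a[-1]+a[-1] = 0+0 = 0 → [6, 8, 9, 0, 0]
a[-1] = a[1]*a[2] = 8*9 = 72 → [6, 8, 9, 0, 72]
insert 8 at 5 → [6, 8, 9, 0, 72, 8]
sum = 103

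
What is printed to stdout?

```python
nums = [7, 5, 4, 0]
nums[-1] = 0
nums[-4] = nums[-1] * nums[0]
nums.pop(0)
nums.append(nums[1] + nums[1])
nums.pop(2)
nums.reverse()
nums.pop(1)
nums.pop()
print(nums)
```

nums[-1] = 0 → [7, 5, 4, 0]
nums[-4] = nums[-1]*nums[0] = 0*7 = 0 → [0, 5, 4, 0]
pop(0) removes 0 → [5, 4, 0]
append nums[1]+nums[1] = 4+4 = 8 → [5, 4, 0, 8]
pop(2) removes 0 → [5, 4, 8]
reverse → [8, 4, 5]
pop(1) removes 4 → [8, 5]
pop() removes 5 → [8]

[8]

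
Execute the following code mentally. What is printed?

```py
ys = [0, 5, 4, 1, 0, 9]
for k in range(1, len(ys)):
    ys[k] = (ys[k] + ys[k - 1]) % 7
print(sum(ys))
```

18

k=1: ys[1] = (5+0)%7 = 5 → [0, 5, 4, 1, 0, 9]
k=2: ys[2] = (4+5)%7 = 2 → [0, 5, 2, 1, 0, 9]
k=3: ys[3] = (1+2)%7 = 3 → [0, 5, 2, 3, 0, 9]
k=4: ys[4] = (0+3)%7 = 3 → [0, 5, 2, 3, 3, 9]
k=5: ys[5] = (9+3)%7 = 5 → [0, 5, 2, 3, 3, 5]
sum = 18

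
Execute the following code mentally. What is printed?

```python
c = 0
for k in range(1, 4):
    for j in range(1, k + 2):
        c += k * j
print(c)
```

k=1,j=1: c = 0+1 = 1
k=1,j=2: c = 1+2 = 3
k=2,j=1: c = 3+2 = 5
k=2,j=2: c = 5+4 = 9
k=2,j=3: c = 9+6 = 15
k=3,j=1: c = 15+3 = 18
k=3,j=2: c = 18+6 = 24
k=3,j=3: c = 24+9 = 33
k=3,j=4: c = 33+12 = 45

45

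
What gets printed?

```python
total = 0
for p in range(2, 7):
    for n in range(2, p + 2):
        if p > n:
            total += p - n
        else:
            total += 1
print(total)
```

p=2,n=2: not 2>2, total = 0+1 = 1
p=2,n=3: not 2>3, total = 1+1 = 2
p=3,n=2: 3>2, total = 2+1 = 3
p=3,n=3: not 3>3, total = 3+1 = 4
p=3,n=4: not 3>4, total = 4+1 = 5
p=4,n=2: 4>2, total = 5+2 = 7
p=4,n=3: 4>3, total = 7+1 = 8
p=4,n=4: not 4>4, total = 8+1 = 9
p=4,n=5: not 4>5, total = 9+1 = 10
p=5,n=2: 5>2, total = 10+3 = 13
p=5,n=3: 5>3, total = 13+2 = 15
p=5,n=4: 5>4, total = 15+1 = 16
p=5,n=5: not 5>5, total = 16+1 = 17
p=5,n=6: not 5>6, total = 17+1 = 18
p=6,n=2: 6>2, total = 18+4 = 22
p=6,n=3: 6>3, total = 22+3 = 25
p=6,n=4: 6>4, total = 25+2 = 27
p=6,n=5: 6>5, total = 27+1 = 28
p=6,n=6: not 6>6, total = 28+1 = 29
p=6,n=7: not 6>7, total = 29+1 = 30

30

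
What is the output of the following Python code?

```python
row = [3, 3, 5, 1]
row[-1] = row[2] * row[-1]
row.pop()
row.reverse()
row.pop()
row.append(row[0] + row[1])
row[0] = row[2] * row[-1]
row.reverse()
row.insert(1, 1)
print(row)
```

[8, 1, 3, 64]

row[-1] = row[2]*row[-1] = 5*1 = 5 → [3, 3, 5, 5]
pop() removes 5 → [3, 3, 5]
reverse → [5, 3, 3]
pop() removes 3 → [5, 3]
append row[0]+row[1] = 5+3 = 8 → [5, 3, 8]
row[0] = row[2]*row[-1] = 8*8 = 64 → [64, 3, 8]
reverse → [8, 3, 64]
insert 1 at 1 → [8, 1, 3, 64]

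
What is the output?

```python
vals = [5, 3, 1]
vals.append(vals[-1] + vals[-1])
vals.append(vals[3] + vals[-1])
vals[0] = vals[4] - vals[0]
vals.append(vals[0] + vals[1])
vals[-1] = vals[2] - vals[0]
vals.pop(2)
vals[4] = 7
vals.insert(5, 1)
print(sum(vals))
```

append vals[-1]+vals[-1] = 1+1 = 2 → [5, 3, 1, 2]
append vals[3]+vals[-1] = 2+2 = 4 → [5, 3, 1, 2, 4]
vals[0] = vals[4]-vals[0] = 4-5 = -1 → [-1, 3, 1, 2, 4]
append vals[0]+vals[1] = (-1)+3 = 2 → [-1, 3, 1, 2, 4, 2]
vals[-1] = vals[2]-vals[0] = 1-(-1) = 2 → [-1, 3, 1, 2, 4, 2]
pop(2) removes 1 → [-1, 3, 2, 4, 2]
vals[4] = 7 → [-1, 3, 2, 4, 7]
insert 1 at 5 → [-1, 3, 2, 4, 7, 1]
sum = 16

16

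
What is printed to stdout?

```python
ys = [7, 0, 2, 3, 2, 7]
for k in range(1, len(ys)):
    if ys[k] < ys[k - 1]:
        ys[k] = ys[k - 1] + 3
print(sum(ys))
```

k=1: 0<7, ys[1] = 7+3 = 10 → [7, 10, 2, 3, 2, 7]
k=2: 2<10, ys[2] = 10+3 = 13 → [7, 10, 13, 3, 2, 7]
k=3: 3<13, ys[3] = 13+3 = 16 → [7, 10, 13, 16, 2, 7]
k=4: 2<16, ys[4] = 16+3 = 19 → [7, 10, 13, 16, 19, 7]
k=5: 7<19, ys[5] = 19+3 = 22 → [7, 10, 13, 16, 19, 22]
sum = 87

87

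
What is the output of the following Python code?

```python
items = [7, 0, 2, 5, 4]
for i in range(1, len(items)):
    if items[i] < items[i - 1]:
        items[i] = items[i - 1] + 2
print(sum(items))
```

55

i=1: 0<7, items[1] = 7+2 = 9 → [7, 9, 2, 5, 4]
i=2: 2<9, items[2] = 9+2 = 11 → [7, 9, 11, 5, 4]
i=3: 5<11, items[3] = 11+2 = 13 → [7, 9, 11, 13, 4]
i=4: 4<13, items[4] = 13+2 = 15 → [7, 9, 11, 13, 15]
sum = 55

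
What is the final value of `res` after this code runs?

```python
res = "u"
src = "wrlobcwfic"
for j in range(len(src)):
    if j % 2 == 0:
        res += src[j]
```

'uwlbwi'

j=0: add 'w' → 'uw'
j=1: skip
j=2: add 'l' → 'uwl'
j=3: skip
j=4: add 'b' → 'uwlb'
j=5: skip
j=6: add 'w' → 'uwlbw'
j=7: skip
j=8: add 'i' → 'uwlbwi'
j=9: skip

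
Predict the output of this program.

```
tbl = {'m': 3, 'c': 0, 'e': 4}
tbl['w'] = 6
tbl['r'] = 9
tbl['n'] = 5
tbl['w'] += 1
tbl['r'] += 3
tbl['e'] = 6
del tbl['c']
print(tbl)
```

tbl['w'] = 6 → {'m': 3, 'c': 0, 'e': 4, 'w': 6}
tbl['r'] = 9 → {'m': 3, 'c': 0, 'e': 4, 'w': 6, 'r': 9}
tbl['n'] = 5 → {'m': 3, 'c': 0, 'e': 4, 'w': 6, 'r': 9, 'n': 5}
tbl['w'] = 6+1 = 7 → {'m': 3, 'c': 0, 'e': 4, 'w': 7, 'r': 9, 'n': 5}
tbl['r'] = 9+3 = 12 → {'m': 3, 'c': 0, 'e': 4, 'w': 7, 'r': 12, 'n': 5}
tbl['e'] = 6 → {'m': 3, 'c': 0, 'e': 6, 'w': 7, 'r': 12, 'n': 5}
del 'c' → {'m': 3, 'e': 6, 'w': 7, 'r': 12, 'n': 5}

{'m': 3, 'e': 6, 'w': 7, 'r': 12, 'n': 5}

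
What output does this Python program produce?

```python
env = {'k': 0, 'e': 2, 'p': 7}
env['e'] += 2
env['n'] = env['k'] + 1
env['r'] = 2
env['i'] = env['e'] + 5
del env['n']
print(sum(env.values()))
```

env['e'] = 2+2 = 4 → {'k': 0, 'e': 4, 'p': 7}
env['n'] = env['k']+1 = 1 → {'k': 0, 'e': 4, 'p': 7, 'n': 1}
env['r'] = 2 → {'k': 0, 'e': 4, 'p': 7, 'n': 1, 'r': 2}
env['i'] = env['e']+5 = 9 → {'k': 0, 'e': 4, 'p': 7, 'n': 1, 'r': 2, 'i': 9}
del 'n' → {'k': 0, 'e': 4, 'p': 7, 'r': 2, 'i': 9}
sum of values = 22

22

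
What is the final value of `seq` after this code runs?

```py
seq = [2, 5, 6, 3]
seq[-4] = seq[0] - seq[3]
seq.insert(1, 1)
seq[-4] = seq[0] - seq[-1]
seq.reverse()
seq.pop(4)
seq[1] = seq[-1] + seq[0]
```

[3, -1, 5, -4]

seq[-4] = seq[0]-seq[3] = 2-3 = -1 → [-1, 5, 6, 3]
insert 1 at 1 → [-1, 1, 5, 6, 3]
seq[-4] = seq[0]-seq[-1] = (-1)-3 = -4 → [-1, -4, 5, 6, 3]
reverse → [3, 6, 5, -4, -1]
pop(4) removes -1 → [3, 6, 5, -4]
seq[1] = seq[-1]+seq[0] = (-4)+3 = -1 → [3, -1, 5, -4]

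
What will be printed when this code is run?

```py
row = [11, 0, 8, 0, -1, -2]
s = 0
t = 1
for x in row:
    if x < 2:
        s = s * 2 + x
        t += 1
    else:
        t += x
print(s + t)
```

20

x=11: not <2; t=12
x=0: <2, s = 0*2+0 = 0; t=13
x=8: not <2; t=21
x=0: <2, s = 0*2+0 = 0; t=22
x=-1: <2, s = 0*2+(-1) = -1; t=23
x=-2: <2, s = (-1)*2+(-2) = -4; t=24
s+t = (-4)+24 = 20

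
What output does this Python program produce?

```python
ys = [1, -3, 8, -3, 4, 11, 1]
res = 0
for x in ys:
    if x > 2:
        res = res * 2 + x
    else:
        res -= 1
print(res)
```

30

x=1: not >2, res = 0-1 = -1
x=-3: not >2, res = (-1)-1 = -2
x=8: >2, res = (-2)*2+8 = 4
x=-3: not >2, res = 4-1 = 3
x=4: >2, res = 3*2+4 = 10
x=11: >2, res = 10*2+11 = 31
x=1: not >2, res = 31-1 = 30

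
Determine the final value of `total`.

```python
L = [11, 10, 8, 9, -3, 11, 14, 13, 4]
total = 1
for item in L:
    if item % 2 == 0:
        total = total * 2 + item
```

160

item=11: not even
item=10: even, total = 1*2+10 = 12
item=8: even, total = 12*2+8 = 32
item=9: not even
item=-3: not even
item=11: not even
item=14: even, total = 32*2+14 = 78
item=13: not even
item=4: even, total = 78*2+4 = 160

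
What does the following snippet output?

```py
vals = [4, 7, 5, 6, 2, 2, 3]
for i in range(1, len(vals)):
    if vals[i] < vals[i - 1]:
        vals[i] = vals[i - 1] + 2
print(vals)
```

i=1: 7>=4, unchanged → [4, 7, 5, 6, 2, 2, 3]
i=2: 5<7, vals[2] = 7+2 = 9 → [4, 7, 9, 6, 2, 2, 3]
i=3: 6<9, vals[3] = 9+2 = 11 → [4, 7, 9, 11, 2, 2, 3]
i=4: 2<11, vals[4] = 11+2 = 13 → [4, 7, 9, 11, 13, 2, 3]
i=5: 2<13, vals[5] = 13+2 = 15 → [4, 7, 9, 11, 13, 15, 3]
i=6: 3<15, vals[6] = 15+2 = 17 → [4, 7, 9, 11, 13, 15, 17]

[4, 7, 9, 11, 13, 15, 17]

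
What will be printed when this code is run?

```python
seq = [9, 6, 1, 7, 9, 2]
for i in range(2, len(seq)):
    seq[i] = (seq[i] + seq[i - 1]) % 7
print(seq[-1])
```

4

i=2: seq[2] = (1+6)%7 = 0 → [9, 6, 0, 7, 9, 2]
i=3: seq[3] = (7+0)%7 = 0 → [9, 6, 0, 0, 9, 2]
i=4: seq[4] = (9+0)%7 = 2 → [9, 6, 0, 0, 2, 2]
i=5: seq[5] = (2+2)%7 = 4 → [9, 6, 0, 0, 2, 4]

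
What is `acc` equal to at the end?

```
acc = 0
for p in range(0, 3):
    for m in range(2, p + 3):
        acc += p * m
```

p=0,m=2: acc = 0+0 = 0
p=1,m=2: acc = 0+2 = 2
p=1,m=3: acc = 2+3 = 5
p=2,m=2: acc = 5+4 = 9
p=2,m=3: acc = 9+6 = 15
p=2,m=4: acc = 15+8 = 23

23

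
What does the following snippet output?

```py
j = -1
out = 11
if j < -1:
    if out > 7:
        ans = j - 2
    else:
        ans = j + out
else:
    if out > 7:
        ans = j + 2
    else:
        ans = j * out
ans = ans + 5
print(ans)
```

j=-1, out=11
j < -1 is False; out > 7 is True
→ ans = j + 2 = 1
ans = 1+5 = 6

6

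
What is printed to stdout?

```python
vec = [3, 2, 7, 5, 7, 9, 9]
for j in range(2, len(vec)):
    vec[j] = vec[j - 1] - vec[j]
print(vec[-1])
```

j=2: vec[2] = 2-7 = -5 → [3, 2, -5, 5, 7, 9, 9]
j=3: vec[3] = (-5)-5 = -10 → [3, 2, -5, -10, 7, 9, 9]
j=4: vec[4] = (-10)-7 = -17 → [3, 2, -5, -10, -17, 9, 9]
j=5: vec[5] = (-17)-9 = -26 → [3, 2, -5, -10, -17, -26, 9]
j=6: vec[6] = (-26)-9 = -35 → [3, 2, -5, -10, -17, -26, -35]

-35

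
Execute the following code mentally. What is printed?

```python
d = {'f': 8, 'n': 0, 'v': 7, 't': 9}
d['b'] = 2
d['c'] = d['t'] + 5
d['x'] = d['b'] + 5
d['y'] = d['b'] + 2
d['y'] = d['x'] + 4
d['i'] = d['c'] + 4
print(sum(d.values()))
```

76

d['b'] = 2 → {'f': 8, 'n': 0, 'v': 7, 't': 9, 'b': 2}
d['c'] = d['t']+5 = 14 → {'f': 8, 'n': 0, 'v': 7, 't': 9, 'b': 2, 'c': 14}
d['x'] = d['b']+5 = 7 → {'f': 8, 'n': 0, 'v': 7, 't': 9, 'b': 2, 'c': 14, 'x': 7}
d['y'] = d['b']+2 = 4 → {'f': 8, 'n': 0, 'v': 7, 't': 9, 'b': 2, 'c': 14, 'x': 7, 'y': 4}
d['y'] = d['x']+4 = 11 → {'f': 8, 'n': 0, 'v': 7, 't': 9, 'b': 2, 'c': 14, 'x': 7, 'y': 11}
d['i'] = d['c']+4 = 18 → {'f': 8, 'n': 0, 'v': 7, 't': 9, 'b': 2, 'c': 14, 'x': 7, 'y': 11, 'i': 18}
sum of values = 76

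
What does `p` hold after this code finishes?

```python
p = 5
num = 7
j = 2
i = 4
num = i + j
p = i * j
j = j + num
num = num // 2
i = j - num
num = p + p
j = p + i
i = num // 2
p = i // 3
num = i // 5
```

num = 4+2 = 6
p = 4*2 = 8
j = 2+6 = 8
num = 6//2 = 3
i = 8-3 = 5
num = 8+8 = 16
j = 8+5 = 13
i = 16//2 = 8
p = 8//3 = 2
num = 8//5 = 1

2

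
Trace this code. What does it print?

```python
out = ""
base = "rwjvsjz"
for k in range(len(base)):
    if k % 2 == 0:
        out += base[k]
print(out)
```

k=0: add 'r' → 'r'
k=1: skip
k=2: add 'j' → 'rj'
k=3: skip
k=4: add 's' → 'rjs'
k=5: skip
k=6: add 'z' → 'rjsz'

rjsz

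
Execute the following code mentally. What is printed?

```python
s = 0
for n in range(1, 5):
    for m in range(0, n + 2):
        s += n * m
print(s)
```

n=1,m=0: s = 0+0 = 0
n=1,m=1: s = 0+1 = 1
n=1,m=2: s = 1+2 = 3
n=2,m=0: s = 3+0 = 3
n=2,m=1: s = 3+2 = 5
n=2,m=2: s = 5+4 = 9
n=2,m=3: s = 9+6 = 15
n=3,m=0: s = 15+0 = 15
n=3,m=1: s = 15+3 = 18
n=3,m=2: s = 18+6 = 24
n=3,m=3: s = 24+9 = 33
n=3,m=4: s = 33+12 = 45
n=4,m=0: s = 45+0 = 45
n=4,m=1: s = 45+4 = 49
n=4,m=2: s = 49+8 = 57
n=4,m=3: s = 57+12 = 69
n=4,m=4: s = 69+16 = 85
n=4,m=5: s = 85+20 = 105

105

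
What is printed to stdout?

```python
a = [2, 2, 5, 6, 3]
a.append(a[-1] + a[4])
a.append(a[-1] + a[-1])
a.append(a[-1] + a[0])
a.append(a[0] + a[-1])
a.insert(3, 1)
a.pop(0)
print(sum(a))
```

append a[-1]+a[4] = 3+3 = 6 → [2, 2, 5, 6, 3, 6]
append a[-1]+a[-1] = 6+6 = 12 → [2, 2, 5, 6, 3, 6, 12]
append a[-1]+a[0] = 12+2 = 14 → [2, 2, 5, 6, 3, 6, 12, 14]
append a[0]+a[-1] = 2+14 = 16 → [2, 2, 5, 6, 3, 6, 12, 14, 16]
insert 1 at 3 → [2, 2, 5, 1, 6, 3, 6, 12, 14, 16]
pop(0) removes 2 → [2, 5, 1, 6, 3, 6, 12, 14, 16]
sum = 65

65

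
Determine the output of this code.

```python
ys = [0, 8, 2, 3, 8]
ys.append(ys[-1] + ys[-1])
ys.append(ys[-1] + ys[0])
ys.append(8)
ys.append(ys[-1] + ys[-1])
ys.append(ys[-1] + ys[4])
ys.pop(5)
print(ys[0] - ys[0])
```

append ys[-1]+ys[-1] = 8+8 = 16 → [0, 8, 2, 3, 8, 16]
append ys[-1]+ys[0] = 16+0 = 16 → [0, 8, 2, 3, 8, 16, 16]
append 8 → [0, 8, 2, 3, 8, 16, 16, 8]
append ys[-1]+ys[-1] = 8+8 = 16 → [0, 8, 2, 3, 8, 16, 16, 8, 16]
append ys[-1]+ys[4] = 16+8 = 24 → [0, 8, 2, 3, 8, 16, 16, 8, 16, 24]
pop(5) removes 16 → [0, 8, 2, 3, 8, 16, 8, 16, 24]
ys[0]-ys[0] = 0-0 = 0

0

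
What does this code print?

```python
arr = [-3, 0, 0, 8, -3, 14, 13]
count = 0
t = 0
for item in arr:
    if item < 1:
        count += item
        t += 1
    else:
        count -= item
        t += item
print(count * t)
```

-1599

item=-3: <1, count = 0+(-3) = -3; t=1
item=0: <1, count = (-3)+0 = -3; t=2
item=0: <1, count = (-3)+0 = -3; t=3
item=8: not <1, count = (-3)-8 = -11; t=11
item=-3: <1, count = (-11)+(-3) = -14; t=12
item=14: not <1, count = (-14)-14 = -28; t=26
item=13: not <1, count = (-28)-13 = -41; t=39
count*t = (-41)*39 = -1599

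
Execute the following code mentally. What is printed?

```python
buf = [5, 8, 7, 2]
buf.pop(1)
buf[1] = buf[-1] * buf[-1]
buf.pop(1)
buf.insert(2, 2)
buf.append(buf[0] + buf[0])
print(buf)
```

[5, 2, 2, 10]

pop(1) removes 8 → [5, 7, 2]
buf[1] = buf[-1]*buf[-1] = 2*2 = 4 → [5, 4, 2]
pop(1) removes 4 → [5, 2]
insert 2 at 2 → [5, 2, 2]
append buf[0]+buf[0] = 5+5 = 10 → [5, 2, 2, 10]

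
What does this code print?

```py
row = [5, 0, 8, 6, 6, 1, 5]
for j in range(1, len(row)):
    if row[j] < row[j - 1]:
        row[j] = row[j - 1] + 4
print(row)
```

j=1: 0<5, row[1] = 5+4 = 9 → [5, 9, 8, 6, 6, 1, 5]
j=2: 8<9, row[2] = 9+4 = 13 → [5, 9, 13, 6, 6, 1, 5]
j=3: 6<13, row[3] = 13+4 = 17 → [5, 9, 13, 17, 6, 1, 5]
j=4: 6<17, row[4] = 17+4 = 21 → [5, 9, 13, 17, 21, 1, 5]
j=5: 1<21, row[5] = 21+4 = 25 → [5, 9, 13, 17, 21, 25, 5]
j=6: 5<25, row[6] = 25+4 = 29 → [5, 9, 13, 17, 21, 25, 29]

[5, 9, 13, 17, 21, 25, 29]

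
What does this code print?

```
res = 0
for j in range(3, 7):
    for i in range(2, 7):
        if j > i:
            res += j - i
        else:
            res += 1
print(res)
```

30

j=3,i=2: 3>2, res = 0+1 = 1
j=3,i=3: not 3>3, res = 1+1 = 2
j=3,i=4: not 3>4, res = 2+1 = 3
j=3,i=5: not 3>5, res = 3+1 = 4
j=3,i=6: not 3>6, res = 4+1 = 5
j=4,i=2: 4>2, res = 5+2 = 7
j=4,i=3: 4>3, res = 7+1 = 8
j=4,i=4: not 4>4, res = 8+1 = 9
j=4,i=5: not 4>5, res = 9+1 = 10
j=4,i=6: not 4>6, res = 10+1 = 11
j=5,i=2: 5>2, res = 11+3 = 14
j=5,i=3: 5>3, res = 14+2 = 16
j=5,i=4: 5>4, res = 16+1 = 17
j=5,i=5: not 5>5, res = 17+1 = 18
j=5,i=6: not 5>6, res = 18+1 = 19
j=6,i=2: 6>2, res = 19+4 = 23
j=6,i=3: 6>3, res = 23+3 = 26
j=6,i=4: 6>4, res = 26+2 = 28
j=6,i=5: 6>5, res = 28+1 = 29
j=6,i=6: not 6>6, res = 29+1 = 30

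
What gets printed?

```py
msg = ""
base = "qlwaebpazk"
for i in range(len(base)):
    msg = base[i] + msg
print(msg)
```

i=0: prepend 'q' → 'q'
i=1: prepend 'l' → 'lq'
i=2: prepend 'w' → 'wlq'
i=3: prepend 'a' → 'awlq'
i=4: prepend 'e' → 'eawlq'
i=5: prepend 'b' → 'beawlq'
i=6: prepend 'p' → 'pbeawlq'
i=7: prepend 'a' → 'apbeawlq'
i=8: prepend 'z' → 'zapbeawlq'
i=9: prepend 'k' → 'kzapbeawlq'

kzapbeawlq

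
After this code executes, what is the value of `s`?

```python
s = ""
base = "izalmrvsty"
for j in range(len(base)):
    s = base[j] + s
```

'ytsvrmlazi'

j=0: prepend 'i' → 'i'
j=1: prepend 'z' → 'zi'
j=2: prepend 'a' → 'azi'
j=3: prepend 'l' → 'lazi'
j=4: prepend 'm' → 'mlazi'
j=5: prepend 'r' → 'rmlazi'
j=6: prepend 'v' → 'vrmlazi'
j=7: prepend 's' → 'svrmlazi'
j=8: prepend 't' → 'tsvrmlazi'
j=9: prepend 'y' → 'ytsvrmlazi'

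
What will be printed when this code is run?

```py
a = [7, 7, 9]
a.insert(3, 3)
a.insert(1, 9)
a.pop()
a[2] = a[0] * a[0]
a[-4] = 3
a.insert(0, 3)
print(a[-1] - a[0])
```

6

insert 3 at 3 → [7, 7, 9, 3]
insert 9 at 1 → [7, 9, 7, 9, 3]
pop() removes 3 → [7, 9, 7, 9]
a[2] = a[0]*a[0] = 7*7 = 49 → [7, 9, 49, 9]
a[-4] = 3 → [3, 9, 49, 9]
insert 3 at 0 → [3, 3, 9, 49, 9]
a[-1]-a[0] = 9-3 = 6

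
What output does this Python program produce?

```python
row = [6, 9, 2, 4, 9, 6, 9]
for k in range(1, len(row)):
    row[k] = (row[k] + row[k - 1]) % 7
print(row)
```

k=1: row[1] = (9+6)%7 = 1 → [6, 1, 2, 4, 9, 6, 9]
k=2: row[2] = (2+1)%7 = 3 → [6, 1, 3, 4, 9, 6, 9]
k=3: row[3] = (4+3)%7 = 0 → [6, 1, 3, 0, 9, 6, 9]
k=4: row[4] = (9+0)%7 = 2 → [6, 1, 3, 0, 2, 6, 9]
k=5: row[5] = (6+2)%7 = 1 → [6, 1, 3, 0, 2, 1, 9]
k=6: row[6] = (9+1)%7 = 3 → [6, 1, 3, 0, 2, 1, 3]

[6, 1, 3, 0, 2, 1, 3]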